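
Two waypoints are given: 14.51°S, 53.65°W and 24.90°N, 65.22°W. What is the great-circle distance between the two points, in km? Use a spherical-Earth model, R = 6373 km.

4560 km

Haversine: a = sin²(Δφ/2)+cos φ₁ cos φ₂ sin²(Δλ/2) = 0.12261;  σ = 2·atan2(√a,√(1−a))
σ = 40.994° → d = Rσ = 6373·0.71548 = 4560 km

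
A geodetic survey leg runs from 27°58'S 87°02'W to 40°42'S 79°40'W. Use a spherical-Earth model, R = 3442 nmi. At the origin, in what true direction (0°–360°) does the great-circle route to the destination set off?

N = sin Δλ·cos φ₂ = +0.0972;  D = cos φ₁ sin φ₂ − sin φ₁ cos φ₂ cos Δλ = -0.2233
initial course = atan2(N, D) = 156.48°

156.5°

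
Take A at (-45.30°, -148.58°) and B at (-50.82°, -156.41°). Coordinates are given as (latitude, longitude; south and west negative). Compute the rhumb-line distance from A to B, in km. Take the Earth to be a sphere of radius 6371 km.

Δψ = ln[tan(π/4+φ₂/2)/tan(π/4+φ₁/2)] = -0.1443;  Δφ = -0.0963 rad,  Δλ = -0.1367 rad
q = Δφ/Δψ = 0.6675
d = R·√(Δφ² + q²Δλ²) = 6371·0.13267 = 845 km

845 km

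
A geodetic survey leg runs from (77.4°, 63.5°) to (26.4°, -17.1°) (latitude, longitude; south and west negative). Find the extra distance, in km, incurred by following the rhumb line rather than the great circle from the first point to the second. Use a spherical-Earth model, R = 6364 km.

Great circle: cos σ = sin φ₁ sin φ₂ + cos φ₁ cos φ₂ cos Δλ,  σ = 1.0862 rad → d_gc = 6912.7 km
Rhumb line: Δψ = -1.7256, q = Δφ/Δψ = 0.5158, d_rh = R√(Δφ²+q²Δλ²) = 7308.4 km
Excess = 7308.4 − 6912.7 = 395.7 ≈ 396 km

396 km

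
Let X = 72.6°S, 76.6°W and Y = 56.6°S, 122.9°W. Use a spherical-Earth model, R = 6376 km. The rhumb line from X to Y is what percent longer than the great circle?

Great circle: σ = 0.4266 rad → d_gc = Rσ = 2720.0 km
Rhumb: Δφ = +0.2793, Δλ = -0.8081, Δψ = +0.6733, q = Δφ/Δψ = 0.4148 → d_rh = R√(Δφ²+q²Δλ²) = 2781.6 km
Excess = (2781.6 − 2720.0) / 2720.0 = 61.6 / 2720.0 = 2.26% ≈ 2.3%

2.3%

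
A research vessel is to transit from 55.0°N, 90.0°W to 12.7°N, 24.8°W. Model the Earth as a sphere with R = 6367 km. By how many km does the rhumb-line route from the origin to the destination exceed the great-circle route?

147 km

Great circle: cos σ = sin φ₁ sin φ₂ + cos φ₁ cos φ₂ cos Δλ,  σ = 1.1431 rad → d_gc = 7278.0 km
Rhumb line: Δψ = -0.9307, q = Δφ/Δψ = 0.7932, d_rh = R√(Δφ²+q²Δλ²) = 7424.6 km
Excess = 7424.6 − 7278.0 = 146.6 ≈ 147 km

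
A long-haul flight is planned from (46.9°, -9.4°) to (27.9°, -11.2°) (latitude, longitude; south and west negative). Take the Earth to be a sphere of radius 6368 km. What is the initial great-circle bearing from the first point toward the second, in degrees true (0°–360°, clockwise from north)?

θ = atan2( sin Δλ·cos φ₂ ,  cos φ₁ sin φ₂ − sin φ₁ cos φ₂ cos Δλ )
  = atan2(-0.0278, -0.3252) = 184.88°

184.9°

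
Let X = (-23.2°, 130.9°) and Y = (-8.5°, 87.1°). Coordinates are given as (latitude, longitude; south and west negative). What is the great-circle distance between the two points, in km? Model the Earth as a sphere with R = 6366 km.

cos σ = sin φ₁ sin φ₂ + cos φ₁ cos φ₂ cos Δλ
      = sin(-23.20°)sin(-8.50°) + cos(-23.20°)cos(-8.50°)cos(-43.80°) = 0.7143
σ = 44.411° → d = Rσ = 6366·0.77512 = 4934 km

4934 km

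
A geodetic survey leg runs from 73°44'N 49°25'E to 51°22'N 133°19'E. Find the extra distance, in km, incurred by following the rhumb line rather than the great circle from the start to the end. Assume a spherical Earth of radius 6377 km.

Great circle: cos σ = sin φ₁ sin φ₂ + cos φ₁ cos φ₂ cos Δλ,  σ = 0.6943 rad → d_gc = 4427.9 km
Rhumb line: Δψ = -0.8972, q = Δφ/Δψ = 0.4351, d_rh = R√(Δφ²+q²Δλ²) = 4765.1 km
Excess = 4765.1 − 4427.9 = 337.2 ≈ 337 km

337 km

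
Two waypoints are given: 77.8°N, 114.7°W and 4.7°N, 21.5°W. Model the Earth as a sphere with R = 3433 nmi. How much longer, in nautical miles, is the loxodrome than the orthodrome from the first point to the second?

331 nmi

Great circle: cos σ = sin φ₁ sin φ₂ + cos φ₁ cos φ₂ cos Δλ,  σ = 1.5024 rad → d_gc = 5157.8 nmi
Rhumb line: Δψ = -2.1540, q = Δφ/Δψ = 0.5923, d_rh = R√(Δφ²+q²Δλ²) = 5488.5 nmi
Excess = 5488.5 − 5157.8 = 330.7 ≈ 331 nmi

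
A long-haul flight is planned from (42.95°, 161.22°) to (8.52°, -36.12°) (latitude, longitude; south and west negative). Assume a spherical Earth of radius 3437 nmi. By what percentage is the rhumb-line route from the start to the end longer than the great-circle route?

Great circle: σ = 2.2019 rad → d_gc = Rσ = 7567.9 nmi
Rhumb: Δφ = -0.6009, Δλ = +2.8390, Δψ = -0.6824, q = Δφ/Δψ = 0.8806 → d_rh = R√(Δφ²+q²Δλ²) = 8837.2 nmi
Excess = (8837.2 − 7567.9) / 7567.9 = 1269.3 / 7567.9 = 16.77% ≈ 16.8%

16.8%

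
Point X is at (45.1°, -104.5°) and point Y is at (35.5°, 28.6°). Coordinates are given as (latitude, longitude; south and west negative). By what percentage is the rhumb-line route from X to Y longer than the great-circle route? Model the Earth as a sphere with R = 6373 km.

14.3%

Great circle: σ = 1.5521 rad → d_gc = Rσ = 9891.6 km
Rhumb: Δφ = -0.1676, Δλ = +2.3230, Δψ = -0.2203, q = Δφ/Δψ = 0.7605 → d_rh = R√(Δφ²+q²Δλ²) = 11309.3 km
Excess = (11309.3 − 9891.6) / 9891.6 = 1417.7 / 9891.6 = 14.33% ≈ 14.3%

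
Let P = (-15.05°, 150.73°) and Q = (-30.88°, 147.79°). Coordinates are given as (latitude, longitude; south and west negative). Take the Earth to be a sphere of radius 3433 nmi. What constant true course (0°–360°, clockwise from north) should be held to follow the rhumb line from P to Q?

Meridional parts: M(φ₁)=-0.2657, M(φ₂)=-0.5671 → ΔM = -0.3014;  Δλ = -0.0513 rad
tan C = Δλ / ΔM = +0.1703 → C = 189.66°

189.7°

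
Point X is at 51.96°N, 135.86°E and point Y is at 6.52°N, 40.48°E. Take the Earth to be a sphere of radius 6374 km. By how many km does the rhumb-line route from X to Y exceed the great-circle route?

383 km

Great circle: cos σ = sin φ₁ sin φ₂ + cos φ₁ cos φ₂ cos Δλ,  σ = 1.5388 rad → d_gc = 9808.1 km
Rhumb line: Δψ = -0.9510, q = Δφ/Δψ = 0.8340, d_rh = R√(Δφ²+q²Δλ²) = 10191.0 km
Excess = 10191.0 − 9808.1 = 382.9 ≈ 383 km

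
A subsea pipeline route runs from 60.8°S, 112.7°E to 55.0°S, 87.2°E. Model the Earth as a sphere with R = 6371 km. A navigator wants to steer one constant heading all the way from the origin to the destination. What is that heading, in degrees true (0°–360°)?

293.2°

Δψ = ln[tan(π/4+φ₂/2)/tan(π/4+φ₁/2)] = +0.1910
Δλ = -0.4451 rad (taken the short way round)
course = atan2(Δλ, Δψ) = 293.23°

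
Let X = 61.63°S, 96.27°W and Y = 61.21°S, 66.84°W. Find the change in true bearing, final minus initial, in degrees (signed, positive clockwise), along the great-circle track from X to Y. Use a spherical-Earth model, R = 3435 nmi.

-26.0°

At departure: θ₁ = atan2(sin Δλ cos φ₂, cos φ₁ sin φ₂ − sin φ₁ cos φ₂ cos Δλ) = 101.32°
At arrival: θ₂ = atan2(sin Δλ cos φ₁, −cos φ₂ sin φ₁ + sin φ₂ cos φ₁ cos Δλ) = 75.34°
Δθ = θ₂ − θ₁ = -26.0°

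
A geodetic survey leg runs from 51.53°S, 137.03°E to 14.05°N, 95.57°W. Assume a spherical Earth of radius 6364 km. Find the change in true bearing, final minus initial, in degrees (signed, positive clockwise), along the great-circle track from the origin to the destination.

At departure: θ₁ = atan2(sin Δλ cos φ₂, cos φ₁ sin φ₂ − sin φ₁ cos φ₂ cos Δλ) = 111.93°
At arrival: θ₂ = atan2(sin Δλ cos φ₁, −cos φ₂ sin φ₁ + sin φ₂ cos φ₁ cos Δλ) = 36.50°
Δθ = θ₂ − θ₁ = -75.4°

-75.4°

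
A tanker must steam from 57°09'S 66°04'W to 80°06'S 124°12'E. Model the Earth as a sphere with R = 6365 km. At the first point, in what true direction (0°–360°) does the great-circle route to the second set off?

N = sin Δλ·cos φ₂ = -0.0306;  D = cos φ₁ sin φ₂ − sin φ₁ cos φ₂ cos Δλ = -0.6765
initial course = atan2(N, D) = 182.59°

182.6°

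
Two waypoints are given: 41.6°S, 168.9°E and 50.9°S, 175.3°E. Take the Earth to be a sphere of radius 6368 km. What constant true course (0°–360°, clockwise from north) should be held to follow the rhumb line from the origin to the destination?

154.6°

Meridional parts: M(φ₁)=-0.7998, M(φ₂)=-1.0354 → ΔM = -0.2356;  Δλ = +0.1117 rad
tan C = Δλ / ΔM = -0.4742 → C = 154.63°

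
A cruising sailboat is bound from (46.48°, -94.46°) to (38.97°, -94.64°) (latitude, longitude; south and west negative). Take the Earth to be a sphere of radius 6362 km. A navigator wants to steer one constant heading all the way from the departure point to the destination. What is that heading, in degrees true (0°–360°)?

181.0°

Meridional parts: M(φ₁)=+0.9184, M(φ₂)=+0.7396 → ΔM = -0.1788;  Δλ = -0.0031 rad
tan C = Δλ / ΔM = +0.0176 → C = 181.01°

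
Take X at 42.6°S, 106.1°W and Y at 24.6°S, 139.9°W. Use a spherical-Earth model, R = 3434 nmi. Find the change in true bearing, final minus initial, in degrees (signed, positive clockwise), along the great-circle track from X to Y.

+19.3°

At departure: θ₁ = atan2(sin Δλ cos φ₂, cos φ₁ sin φ₂ − sin φ₁ cos φ₂ cos Δλ) = 292.06°
At arrival: θ₂ = atan2(sin Δλ cos φ₁, −cos φ₂ sin φ₁ + sin φ₂ cos φ₁ cos Δλ) = 311.38°
Δθ = θ₂ − θ₁ = +19.3°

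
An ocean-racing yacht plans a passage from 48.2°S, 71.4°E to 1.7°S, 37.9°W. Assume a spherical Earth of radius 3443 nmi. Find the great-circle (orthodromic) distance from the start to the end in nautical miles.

6095 nmi

cos σ = sin φ₁ sin φ₂ + cos φ₁ cos φ₂ cos Δλ
      = sin(-48.20°)sin(-1.70°) + cos(-48.20°)cos(-1.70°)cos(-109.30°) = -0.1981
σ = 101.425° → d = Rσ = 3443·1.77020 = 6095 nmi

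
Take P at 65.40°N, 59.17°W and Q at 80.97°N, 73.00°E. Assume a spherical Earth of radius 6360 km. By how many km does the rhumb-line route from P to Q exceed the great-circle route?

810 km

Great circle: cos σ = sin φ₁ sin φ₂ + cos φ₁ cos φ₂ cos Δλ,  σ = 0.5470 rad → d_gc = 3478.7 km
Rhumb line: Δψ = +1.0157, q = Δφ/Δψ = 0.2676, d_rh = R√(Δφ²+q²Δλ²) = 4289.1 km
Excess = 4289.1 − 3478.7 = 810.4 ≈ 810 km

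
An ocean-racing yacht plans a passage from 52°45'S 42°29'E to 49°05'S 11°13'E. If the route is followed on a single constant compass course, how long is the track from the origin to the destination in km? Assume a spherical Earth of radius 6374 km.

2229 km

Δψ = ln[tan(π/4+φ₂/2)/tan(π/4+φ₁/2)] = +0.1016;  Δφ = +0.0640 rad,  Δλ = -0.5457 rad
q = Δφ/Δψ = 0.6300
d = R·√(Δφ² + q²Δλ²) = 6374·0.34971 = 2229 km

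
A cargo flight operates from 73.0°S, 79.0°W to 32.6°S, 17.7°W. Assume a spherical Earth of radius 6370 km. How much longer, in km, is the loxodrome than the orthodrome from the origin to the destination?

Great circle: cos σ = sin φ₁ sin φ₂ + cos φ₁ cos φ₂ cos Δλ,  σ = 0.8847 rad → d_gc = 5635.6 km
Rhumb line: Δψ = +1.2984, q = Δφ/Δψ = 0.5431, d_rh = R√(Δφ²+q²Δλ²) = 5820.0 km
Excess = 5820.0 − 5635.6 = 184.4 ≈ 184 km

184 km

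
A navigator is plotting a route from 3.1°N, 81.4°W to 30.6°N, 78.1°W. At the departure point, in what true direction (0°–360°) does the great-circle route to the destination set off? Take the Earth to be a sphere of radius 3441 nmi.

θ = atan2( sin Δλ·cos φ₂ ,  cos φ₁ sin φ₂ − sin φ₁ cos φ₂ cos Δλ )
  = atan2(+0.0495, +0.4618) = 6.12°

6.1°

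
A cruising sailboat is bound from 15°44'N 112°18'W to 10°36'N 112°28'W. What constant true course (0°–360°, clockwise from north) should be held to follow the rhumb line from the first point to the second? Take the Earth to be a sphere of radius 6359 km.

181.8°

Meridional parts: M(φ₁)=+0.2781, M(φ₂)=+0.1861 → ΔM = -0.0920;  Δλ = -0.0029 rad
tan C = Δλ / ΔM = +0.0316 → C = 181.81°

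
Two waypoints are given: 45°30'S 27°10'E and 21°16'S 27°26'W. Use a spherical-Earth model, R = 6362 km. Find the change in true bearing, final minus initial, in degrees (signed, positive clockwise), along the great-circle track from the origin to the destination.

At departure: θ₁ = atan2(sin Δλ cos φ₂, cos φ₁ sin φ₂ − sin φ₁ cos φ₂ cos Δλ) = 279.77°
At arrival: θ₂ = atan2(sin Δλ cos φ₁, −cos φ₂ sin φ₁ + sin φ₂ cos φ₁ cos Δλ) = 312.16°
Δθ = θ₂ − θ₁ = +32.4°

+32.4°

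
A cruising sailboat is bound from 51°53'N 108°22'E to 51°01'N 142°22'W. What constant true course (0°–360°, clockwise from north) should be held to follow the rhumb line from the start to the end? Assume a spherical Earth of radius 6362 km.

90.7°

Meridional parts: M(φ₁)=+1.0629, M(φ₂)=+1.0386 → ΔM = -0.0243;  Δλ = +1.9071 rad
tan C = Δλ / ΔM = -78.5677 → C = 90.73°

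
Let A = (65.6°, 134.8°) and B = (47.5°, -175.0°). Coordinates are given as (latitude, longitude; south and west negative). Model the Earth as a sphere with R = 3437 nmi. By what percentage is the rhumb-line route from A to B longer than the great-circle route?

2.3%

Great circle: σ = 0.5547 rad → d_gc = Rσ = 1906.4 nmi
Rhumb: Δφ = -0.3159, Δλ = +0.8762, Δψ = -0.5870, q = Δφ/Δψ = 0.5381 → d_rh = R√(Δφ²+q²Δλ²) = 1950.6 nmi
Excess = (1950.6 − 1906.4) / 1906.4 = 44.2 / 1906.4 = 2.32% ≈ 2.3%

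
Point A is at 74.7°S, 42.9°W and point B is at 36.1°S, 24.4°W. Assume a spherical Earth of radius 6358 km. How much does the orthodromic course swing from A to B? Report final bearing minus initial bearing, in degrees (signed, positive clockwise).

Initial bearing θ₁ = atan2(sin Δλ cos φ₂, cos φ₁ sin φ₂ − sin φ₁ cos φ₂ cos Δλ) = 23.72°
Final bearing θ₂ = (initial bearing from the destination back to the start) + 180° = 7.55°
Δθ = θ₂ − θ₁ = -16.2°

-16.2°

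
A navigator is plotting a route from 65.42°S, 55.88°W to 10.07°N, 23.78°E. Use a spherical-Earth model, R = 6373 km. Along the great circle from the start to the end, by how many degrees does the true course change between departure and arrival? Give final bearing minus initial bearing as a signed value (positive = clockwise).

-52.2°

Initial bearing θ₁ = atan2(sin Δλ cos φ₂, cos φ₁ sin φ₂ − sin φ₁ cos φ₂ cos Δλ) = 76.45°
Final bearing θ₂ = (initial bearing from the destination back to the start) + 180° = 24.25°
Δθ = θ₂ − θ₁ = -52.2°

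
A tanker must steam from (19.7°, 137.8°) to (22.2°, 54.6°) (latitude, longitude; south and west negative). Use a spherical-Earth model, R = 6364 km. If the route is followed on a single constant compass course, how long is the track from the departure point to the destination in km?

Δψ = ln[tan(π/4+φ₂/2)/tan(π/4+φ₁/2)] = +0.0467;  Δφ = +0.0436 rad,  Δλ = -1.4521 rad
q = Δφ/Δψ = 0.9338
d = R·√(Δφ² + q²Δλ²) = 6364·1.35668 = 8634 km

8634 km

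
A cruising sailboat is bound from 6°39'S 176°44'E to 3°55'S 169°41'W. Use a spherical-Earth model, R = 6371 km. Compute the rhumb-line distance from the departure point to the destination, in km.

1534 km

Δψ = ln[tan(π/4+φ₂/2)/tan(π/4+φ₁/2)] = +0.0479;  Δφ = +0.0477 rad,  Δλ = +0.2371 rad
q = Δφ/Δψ = 0.9957
d = R·√(Δφ² + q²Δλ²) = 6371·0.24082 = 1534 km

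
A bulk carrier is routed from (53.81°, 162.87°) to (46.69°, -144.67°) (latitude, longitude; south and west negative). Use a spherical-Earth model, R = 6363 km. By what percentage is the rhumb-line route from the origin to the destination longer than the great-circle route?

Great circle: σ = 0.5844 rad → d_gc = Rσ = 3718.4 km
Rhumb: Δφ = -0.1243, Δλ = +0.9156, Δψ = -0.1948, q = Δφ/Δψ = 0.6378 → d_rh = R√(Δφ²+q²Δλ²) = 3799.2 km
Excess = (3799.2 − 3718.4) / 3718.4 = 80.8 / 3718.4 = 2.17% ≈ 2.2%

2.2%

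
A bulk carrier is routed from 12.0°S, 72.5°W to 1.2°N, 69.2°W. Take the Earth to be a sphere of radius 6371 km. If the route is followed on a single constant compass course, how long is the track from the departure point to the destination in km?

1512 km

Δψ = ln[tan(π/4+φ₂/2)/tan(π/4+φ₁/2)] = +0.2319;  Δφ = +0.2304 rad,  Δλ = +0.0576 rad
q = Δφ/Δψ = 0.9933
d = R·√(Δφ² + q²Δλ²) = 6371·0.23738 = 1512 km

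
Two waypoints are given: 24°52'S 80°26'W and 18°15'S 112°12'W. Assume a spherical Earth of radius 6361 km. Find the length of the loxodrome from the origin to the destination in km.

Δψ = ln[tan(π/4+φ₂/2)/tan(π/4+φ₁/2)] = +0.1243;  Δφ = +0.1155 rad,  Δλ = -0.5544 rad
q = Δφ/Δψ = 0.9294
d = R·√(Δφ² + q²Δλ²) = 6361·0.52805 = 3359 km

3359 km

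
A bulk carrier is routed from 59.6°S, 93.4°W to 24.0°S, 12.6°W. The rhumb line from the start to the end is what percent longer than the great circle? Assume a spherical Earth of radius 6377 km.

4.4%

Great circle: σ = 1.1321 rad → d_gc = Rσ = 7219.6 km
Rhumb: Δφ = +0.6213, Δλ = +1.4102, Δψ = +0.8714, q = Δφ/Δψ = 0.7130 → d_rh = R√(Δφ²+q²Δλ²) = 7537.8 km
Excess = (7537.8 − 7219.6) / 7219.6 = 318.2 / 7219.6 = 4.41% ≈ 4.4%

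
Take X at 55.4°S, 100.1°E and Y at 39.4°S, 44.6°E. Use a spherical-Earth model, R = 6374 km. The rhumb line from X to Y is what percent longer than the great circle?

2.3%

Great circle: σ = 0.6904 rad → d_gc = Rσ = 4400.5 km
Rhumb: Δφ = +0.2793, Δλ = -0.9687, Δψ = +0.4172, q = Δφ/Δψ = 0.6694 → d_rh = R√(Δφ²+q²Δλ²) = 4500.0 km
Excess = (4500.0 − 4400.5) / 4400.5 = 99.5 / 4400.5 = 2.26% ≈ 2.3%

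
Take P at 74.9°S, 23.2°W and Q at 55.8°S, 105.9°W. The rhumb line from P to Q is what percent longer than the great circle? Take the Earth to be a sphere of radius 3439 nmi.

7.7%

Great circle: σ = 0.6144 rad → d_gc = Rσ = 2112.9 nmi
Rhumb: Δφ = +0.3334, Δλ = -1.4434, Δψ = +0.8420, q = Δφ/Δψ = 0.3959 → d_rh = R√(Δφ²+q²Δλ²) = 2275.1 nmi
Excess = (2275.1 − 2112.9) / 2112.9 = 162.2 / 2112.9 = 7.68% ≈ 7.7%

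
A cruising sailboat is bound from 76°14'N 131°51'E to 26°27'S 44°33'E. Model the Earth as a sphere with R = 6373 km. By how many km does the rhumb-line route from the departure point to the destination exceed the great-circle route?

456 km

Great circle: cos σ = sin φ₁ sin φ₂ + cos φ₁ cos φ₂ cos Δλ,  σ = 2.0071 rad → d_gc = 12791.2 km
Rhumb line: Δψ = -2.5933, q = Δφ/Δψ = 0.6911, d_rh = R√(Δφ²+q²Δλ²) = 13247.0 km
Excess = 13247.0 − 12791.2 = 455.8 ≈ 456 km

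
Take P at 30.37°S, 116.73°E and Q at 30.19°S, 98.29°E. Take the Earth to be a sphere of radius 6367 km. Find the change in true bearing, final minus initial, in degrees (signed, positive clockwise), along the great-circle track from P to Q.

+9.4°

Initial bearing θ₁ = atan2(sin Δλ cos φ₂, cos φ₁ sin φ₂ − sin φ₁ cos φ₂ cos Δλ) = 265.96°
Final bearing θ₂ = (initial bearing from the destination back to the start) + 180° = 275.32°
Δθ = θ₂ − θ₁ = +9.4°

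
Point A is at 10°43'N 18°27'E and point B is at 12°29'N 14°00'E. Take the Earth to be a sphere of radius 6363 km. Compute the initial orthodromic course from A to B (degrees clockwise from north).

292.5°

N = sin Δλ·cos φ₂ = -0.0758;  D = cos φ₁ sin φ₂ − sin φ₁ cos φ₂ cos Δλ = +0.0314
initial course = atan2(N, D) = 292.50°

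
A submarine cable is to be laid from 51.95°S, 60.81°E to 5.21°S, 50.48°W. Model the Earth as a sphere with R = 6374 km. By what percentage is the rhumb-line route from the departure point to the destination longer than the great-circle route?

Great circle: σ = 1.7227 rad → d_gc = Rσ = 10980.7 km
Rhumb: Δφ = +0.8158, Δλ = -1.9424, Δψ = +0.9737, q = Δφ/Δψ = 0.8378 → d_rh = R√(Δφ²+q²Δλ²) = 11603.0 km
Excess = (11603.0 − 10980.7) / 10980.7 = 622.3 / 10980.7 = 5.67% ≈ 5.7%

5.7%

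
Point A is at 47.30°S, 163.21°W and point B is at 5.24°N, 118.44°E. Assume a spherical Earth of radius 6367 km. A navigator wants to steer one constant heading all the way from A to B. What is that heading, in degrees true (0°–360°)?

307.0°

Meridional parts: M(φ₁)=-0.9393, M(φ₂)=+0.0916 → ΔM = +1.0309;  Δλ = -1.3675 rad
tan C = Δλ / ΔM = -1.3265 → C = 307.01°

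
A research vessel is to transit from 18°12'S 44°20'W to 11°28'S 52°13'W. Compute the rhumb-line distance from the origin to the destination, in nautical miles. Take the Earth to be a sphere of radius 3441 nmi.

Rhumb course C = atan2(Δλ, Δψ) with Δψ = ln[tan(π/4+φ₂/2)/tan(π/4+φ₁/2)] = +0.1217, Δλ = -0.1376 → C = 311.48°
d = R·|Δφ| / |cos C| = 3441·0.11752 / 0.66238 = 611 nmi

611 nmi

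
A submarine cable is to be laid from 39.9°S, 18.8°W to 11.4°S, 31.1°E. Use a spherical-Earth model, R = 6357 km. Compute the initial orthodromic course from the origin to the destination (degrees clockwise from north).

N = sin Δλ·cos φ₂ = +0.7498;  D = cos φ₁ sin φ₂ − sin φ₁ cos φ₂ cos Δλ = +0.2534
initial course = atan2(N, D) = 71.33°

71.3°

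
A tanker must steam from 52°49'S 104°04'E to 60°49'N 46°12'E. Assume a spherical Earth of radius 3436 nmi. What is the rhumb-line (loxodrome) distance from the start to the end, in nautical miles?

7377 nmi

Rhumb course C = atan2(Δλ, Δψ) with Δψ = ln[tan(π/4+φ₂/2)/tan(π/4+φ₁/2)] = +2.4354, Δλ = -1.0100 → C = 337.48°
d = R·|Δφ| / |cos C| = 3436·1.98328 / 0.92372 = 7377 nmi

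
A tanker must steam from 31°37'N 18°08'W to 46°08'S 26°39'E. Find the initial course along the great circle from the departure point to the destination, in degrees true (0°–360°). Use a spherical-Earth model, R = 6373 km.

N = sin Δλ·cos φ₂ = +0.4882;  D = cos φ₁ sin φ₂ − sin φ₁ cos φ₂ cos Δλ = -0.8718
initial course = atan2(N, D) = 150.75°

150.8°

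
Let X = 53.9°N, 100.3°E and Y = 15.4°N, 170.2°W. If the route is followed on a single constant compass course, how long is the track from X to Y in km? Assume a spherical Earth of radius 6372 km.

Δψ = ln[tan(π/4+φ₂/2)/tan(π/4+φ₁/2)] = -0.8491;  Δφ = -0.6720 rad,  Δλ = +1.5621 rad
q = Δφ/Δψ = 0.7913
d = R·√(Δφ² + q²Δλ²) = 6372·1.40695 = 8965 km

8965 km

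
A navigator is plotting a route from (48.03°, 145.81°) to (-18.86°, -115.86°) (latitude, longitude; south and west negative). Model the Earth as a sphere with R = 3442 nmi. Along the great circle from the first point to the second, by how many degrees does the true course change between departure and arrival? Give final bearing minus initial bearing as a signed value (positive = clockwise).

+38.5°

At departure: θ₁ = atan2(sin Δλ cos φ₂, cos φ₁ sin φ₂ − sin φ₁ cos φ₂ cos Δλ) = 96.96°
At arrival: θ₂ = atan2(sin Δλ cos φ₁, −cos φ₂ sin φ₁ + sin φ₂ cos φ₁ cos Δλ) = 135.45°
Δθ = θ₂ − θ₁ = +38.5°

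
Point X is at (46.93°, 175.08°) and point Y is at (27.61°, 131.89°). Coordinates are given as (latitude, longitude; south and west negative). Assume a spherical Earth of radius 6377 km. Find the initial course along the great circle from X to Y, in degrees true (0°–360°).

θ = atan2( sin Δλ·cos φ₂ ,  cos φ₁ sin φ₂ − sin φ₁ cos φ₂ cos Δλ )
  = atan2(-0.6065, -0.1555) = 255.62°

255.6°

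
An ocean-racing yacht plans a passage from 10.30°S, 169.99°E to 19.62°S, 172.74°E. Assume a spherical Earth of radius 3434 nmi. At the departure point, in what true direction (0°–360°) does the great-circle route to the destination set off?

N = sin Δλ·cos φ₂ = +0.0452;  D = cos φ₁ sin φ₂ − sin φ₁ cos φ₂ cos Δλ = -0.1621
initial course = atan2(N, D) = 164.43°

164.4°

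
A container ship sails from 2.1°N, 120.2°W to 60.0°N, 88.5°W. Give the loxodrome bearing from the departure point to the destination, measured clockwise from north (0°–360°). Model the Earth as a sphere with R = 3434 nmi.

Δψ = ln[tan(π/4+φ₂/2)/tan(π/4+φ₁/2)] = +1.2803
Δλ = +0.5533 rad (taken the short way round)
course = atan2(Δλ, Δψ) = 23.37°

23.4°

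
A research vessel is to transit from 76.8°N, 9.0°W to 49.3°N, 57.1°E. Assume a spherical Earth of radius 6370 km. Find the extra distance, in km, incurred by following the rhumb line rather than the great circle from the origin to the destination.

187 km

Great circle: cos σ = sin φ₁ sin φ₂ + cos φ₁ cos φ₂ cos Δλ,  σ = 0.6461 rad → d_gc = 4115.7 km
Rhumb line: Δψ = -1.1649, q = Δφ/Δψ = 0.4120, d_rh = R√(Δφ²+q²Δλ²) = 4303.0 km
Excess = 4303.0 − 4115.7 = 187.3 ≈ 187 km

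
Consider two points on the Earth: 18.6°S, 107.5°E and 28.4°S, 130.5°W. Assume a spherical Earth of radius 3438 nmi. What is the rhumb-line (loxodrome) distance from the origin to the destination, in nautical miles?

6728 nmi

Δψ = ln[tan(π/4+φ₂/2)/tan(π/4+φ₁/2)] = -0.1868;  Δφ = -0.1710 rad,  Δλ = +2.1293 rad
q = Δφ/Δψ = 0.9155
d = R·√(Δφ² + q²Δλ²) = 3438·1.95690 = 6728 nmi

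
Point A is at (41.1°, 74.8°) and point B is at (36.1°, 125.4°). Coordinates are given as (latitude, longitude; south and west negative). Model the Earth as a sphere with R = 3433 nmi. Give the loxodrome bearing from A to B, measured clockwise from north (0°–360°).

Δψ = ln[tan(π/4+φ₂/2)/tan(π/4+φ₁/2)] = -0.1117
Δλ = +0.8831 rad (taken the short way round)
course = atan2(Δλ, Δψ) = 97.21°

97.2°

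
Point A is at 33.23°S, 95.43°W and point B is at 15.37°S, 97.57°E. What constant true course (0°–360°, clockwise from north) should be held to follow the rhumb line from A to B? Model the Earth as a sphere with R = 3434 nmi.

Meridional parts: M(φ₁)=-0.6155, M(φ₂)=-0.2715 → ΔM = +0.3440;  Δλ = -2.9147 rad
tan C = Δλ / ΔM = -8.4733 → C = 276.73°

276.7°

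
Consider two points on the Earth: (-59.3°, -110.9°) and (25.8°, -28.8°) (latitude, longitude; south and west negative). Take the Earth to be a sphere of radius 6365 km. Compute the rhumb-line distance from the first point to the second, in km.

Δψ = ln[tan(π/4+φ₂/2)/tan(π/4+φ₁/2)] = +1.7591;  Δφ = +1.4853 rad,  Δλ = +1.4329 rad
q = Δφ/Δψ = 0.8443
d = R·√(Δφ² + q²Δλ²) = 6365·1.91567 = 12193 km

12193 km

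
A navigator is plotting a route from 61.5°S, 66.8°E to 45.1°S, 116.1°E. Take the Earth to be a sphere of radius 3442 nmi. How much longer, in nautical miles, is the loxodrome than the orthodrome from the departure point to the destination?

Great circle: cos σ = sin φ₁ sin φ₂ + cos φ₁ cos φ₂ cos Δλ,  σ = 0.5696 rad → d_gc = 1960.4 nmi
Rhumb line: Δψ = +0.4867, q = Δφ/Δψ = 0.5881, d_rh = R√(Δφ²+q²Δλ²) = 2001.1 nmi
Excess = 2001.1 − 1960.4 = 40.7 ≈ 41 nmi

41 nmi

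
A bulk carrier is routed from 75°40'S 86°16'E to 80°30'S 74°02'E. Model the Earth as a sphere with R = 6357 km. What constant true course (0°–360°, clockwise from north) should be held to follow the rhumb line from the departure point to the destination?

Δψ = ln[tan(π/4+φ₂/2)/tan(π/4+φ₁/2)] = -0.4142
Δλ = -0.2135 rad (taken the short way round)
course = atan2(Δλ, Δψ) = 207.27°

207.3°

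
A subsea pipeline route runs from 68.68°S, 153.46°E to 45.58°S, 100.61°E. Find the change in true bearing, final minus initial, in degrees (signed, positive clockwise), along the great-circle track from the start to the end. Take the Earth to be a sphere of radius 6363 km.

+46.1°

At departure: θ₁ = atan2(sin Δλ cos φ₂, cos φ₁ sin φ₂ − sin φ₁ cos φ₂ cos Δλ) = 283.51°
At arrival: θ₂ = atan2(sin Δλ cos φ₁, −cos φ₂ sin φ₁ + sin φ₂ cos φ₁ cos Δλ) = 329.66°
Δθ = θ₂ − θ₁ = +46.1°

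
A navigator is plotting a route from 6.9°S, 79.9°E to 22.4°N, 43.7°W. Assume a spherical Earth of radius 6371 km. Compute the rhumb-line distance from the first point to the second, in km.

13852 km

Δψ = ln[tan(π/4+φ₂/2)/tan(π/4+φ₁/2)] = +0.5220;  Δφ = +0.5114 rad,  Δλ = -2.1572 rad
q = Δφ/Δψ = 0.9796
d = R·√(Δφ² + q²Δλ²) = 6371·2.17421 = 13852 km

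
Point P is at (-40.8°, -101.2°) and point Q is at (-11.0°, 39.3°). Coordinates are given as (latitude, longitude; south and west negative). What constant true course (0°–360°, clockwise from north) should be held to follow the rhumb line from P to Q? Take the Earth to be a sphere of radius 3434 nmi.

Δψ = ln[tan(π/4+φ₂/2)/tan(π/4+φ₁/2)] = +0.5881
Δλ = +2.4522 rad (taken the short way round)
course = atan2(Δλ, Δψ) = 76.51°

76.5°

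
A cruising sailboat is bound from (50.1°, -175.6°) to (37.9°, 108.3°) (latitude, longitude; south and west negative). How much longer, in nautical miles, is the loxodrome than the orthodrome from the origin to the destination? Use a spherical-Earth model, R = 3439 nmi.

Great circle: cos σ = sin φ₁ sin φ₂ + cos φ₁ cos φ₂ cos Δλ,  σ = 0.9362 rad → d_gc = 3219.6 nmi
Rhumb line: Δψ = -0.2976, q = Δφ/Δψ = 0.7154, d_rh = R√(Δφ²+q²Δλ²) = 3348.9 nmi
Excess = 3348.9 − 3219.6 = 129.3 ≈ 129 nmi

129 nmi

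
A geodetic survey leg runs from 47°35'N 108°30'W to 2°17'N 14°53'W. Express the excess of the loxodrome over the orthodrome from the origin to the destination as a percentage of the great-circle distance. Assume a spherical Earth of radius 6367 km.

2.9%

Great circle: σ = 1.5839 rad → d_gc = Rσ = 10084.7 km
Rhumb: Δφ = -0.7906, Δλ = +1.6339, Δψ = -0.9068, q = Δφ/Δψ = 0.8719 → d_rh = R√(Δφ²+q²Δλ²) = 10373.9 km
Excess = (10373.9 − 10084.7) / 10084.7 = 289.2 / 10084.7 = 2.87% ≈ 2.9%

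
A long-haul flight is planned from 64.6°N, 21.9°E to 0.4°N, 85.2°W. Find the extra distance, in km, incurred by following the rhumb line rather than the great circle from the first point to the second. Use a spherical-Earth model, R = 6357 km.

Great circle: cos σ = sin φ₁ sin φ₂ + cos φ₁ cos φ₂ cos Δλ,  σ = 1.6909 rad → d_gc = 10749.0 km
Rhumb line: Δψ = -1.4831, q = Δφ/Δψ = 0.7555, d_rh = R√(Δφ²+q²Δλ²) = 11460.3 km
Excess = 11460.3 − 10749.0 = 711.3 ≈ 711 km

711 km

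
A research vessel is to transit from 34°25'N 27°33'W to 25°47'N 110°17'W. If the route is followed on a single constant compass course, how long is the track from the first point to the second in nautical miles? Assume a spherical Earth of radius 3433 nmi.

4313 nmi

Δψ = ln[tan(π/4+φ₂/2)/tan(π/4+φ₁/2)] = -0.1744;  Δφ = -0.1507 rad,  Δλ = -1.4440 rad
q = Δφ/Δψ = 0.8638
d = R·√(Δφ² + q²Δλ²) = 3433·1.25634 = 4313 nmi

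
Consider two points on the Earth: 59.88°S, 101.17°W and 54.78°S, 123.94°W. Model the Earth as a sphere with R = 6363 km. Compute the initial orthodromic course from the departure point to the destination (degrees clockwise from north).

N = sin Δλ·cos φ₂ = -0.2232;  D = cos φ₁ sin φ₂ − sin φ₁ cos φ₂ cos Δλ = +0.0500
initial course = atan2(N, D) = 282.63°

282.6°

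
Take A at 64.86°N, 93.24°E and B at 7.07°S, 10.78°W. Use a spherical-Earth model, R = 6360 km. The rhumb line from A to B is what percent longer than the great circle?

5.4%

Great circle: σ = 1.7860 rad → d_gc = Rσ = 11359.0 km
Rhumb: Δφ = -1.2554, Δλ = -1.8155, Δψ = -1.6244, q = Δφ/Δψ = 0.7729 → d_rh = R√(Δφ²+q²Δλ²) = 11974.3 km
Excess = (11974.3 − 11359.0) / 11359.0 = 615.3 / 11359.0 = 5.42% ≈ 5.4%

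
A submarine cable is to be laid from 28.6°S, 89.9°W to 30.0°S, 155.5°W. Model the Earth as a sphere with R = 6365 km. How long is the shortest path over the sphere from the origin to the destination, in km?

Haversine: a = sin²(Δφ/2)+cos φ₁ cos φ₂ sin²(Δλ/2) = 0.22327;  σ = 2·atan2(√a,√(1−a))
σ = 56.396° → d = Rσ = 6365·0.98429 = 6265 km

6265 km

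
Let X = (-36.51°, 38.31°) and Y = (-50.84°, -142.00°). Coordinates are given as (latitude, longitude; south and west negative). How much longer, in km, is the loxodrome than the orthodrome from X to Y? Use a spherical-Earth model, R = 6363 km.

4125 km

Great circle: cos σ = sin φ₁ sin φ₂ + cos φ₁ cos φ₂ cos Δλ,  σ = 1.6170 rad → d_gc = 10289.2 km
Rhumb line: Δψ = -0.3484, q = Δφ/Δψ = 0.7179, d_rh = R√(Δφ²+q²Δλ²) = 14414.4 km
Excess = 14414.4 − 10289.2 = 4125.2 ≈ 4125 km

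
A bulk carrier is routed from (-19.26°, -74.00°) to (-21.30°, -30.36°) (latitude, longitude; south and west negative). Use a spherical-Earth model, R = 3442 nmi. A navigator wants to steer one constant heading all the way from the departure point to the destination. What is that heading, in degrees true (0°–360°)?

Δψ = ln[tan(π/4+φ₂/2)/tan(π/4+φ₁/2)] = -0.0380
Δλ = +0.7617 rad (taken the short way round)
course = atan2(Δλ, Δψ) = 92.85°

92.9°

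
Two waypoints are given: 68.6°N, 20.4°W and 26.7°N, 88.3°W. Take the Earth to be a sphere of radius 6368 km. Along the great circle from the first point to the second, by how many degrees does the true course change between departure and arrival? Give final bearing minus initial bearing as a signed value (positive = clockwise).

-56.1°

Initial bearing θ₁ = atan2(sin Δλ cos φ₂, cos φ₁ sin φ₂ − sin φ₁ cos φ₂ cos Δλ) = 259.80°
Final bearing θ₂ = (initial bearing from the destination back to the start) + 180° = 203.70°
Δθ = θ₂ − θ₁ = -56.1°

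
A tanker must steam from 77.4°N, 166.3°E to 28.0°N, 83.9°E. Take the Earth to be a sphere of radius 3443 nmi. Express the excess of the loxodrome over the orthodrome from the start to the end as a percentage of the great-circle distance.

6.1%

Great circle: σ = 1.0660 rad → d_gc = Rσ = 3670.2 nmi
Rhumb: Δφ = -0.8622, Δλ = -1.4382, Δψ = -1.6942, q = Δφ/Δψ = 0.5089 → d_rh = R√(Δφ²+q²Δλ²) = 3893.8 nmi
Excess = (3893.8 − 3670.2) / 3670.2 = 223.6 / 3670.2 = 6.09% ≈ 6.1%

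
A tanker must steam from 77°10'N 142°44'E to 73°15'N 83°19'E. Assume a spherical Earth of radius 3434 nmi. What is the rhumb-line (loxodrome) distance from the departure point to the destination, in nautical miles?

934 nmi

Δψ = ln[tan(π/4+φ₂/2)/tan(π/4+φ₁/2)] = -0.2693;  Δφ = -0.0684 rad,  Δλ = -1.0370 rad
q = Δφ/Δψ = 0.2538
d = R·√(Δφ² + q²Δλ²) = 3434·0.27195 = 934 nmi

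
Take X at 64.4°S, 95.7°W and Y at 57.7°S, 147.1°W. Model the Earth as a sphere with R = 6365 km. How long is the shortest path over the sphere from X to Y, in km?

Haversine: a = sin²(Δφ/2)+cos φ₁ cos φ₂ sin²(Δλ/2) = 0.04684;  σ = 2·atan2(√a,√(1−a))
σ = 24.997° → d = Rσ = 6365·0.43628 = 2777 km

2777 km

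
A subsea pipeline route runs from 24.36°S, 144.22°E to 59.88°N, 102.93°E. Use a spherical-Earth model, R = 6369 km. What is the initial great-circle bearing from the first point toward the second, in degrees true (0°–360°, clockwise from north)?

340.7°

N = sin Δλ·cos φ₂ = -0.3311;  D = cos φ₁ sin φ₂ − sin φ₁ cos φ₂ cos Δλ = +0.9435
initial course = atan2(N, D) = 340.66°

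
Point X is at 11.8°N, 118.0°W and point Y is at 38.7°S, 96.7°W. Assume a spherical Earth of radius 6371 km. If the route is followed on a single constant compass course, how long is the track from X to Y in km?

6038 km

Δψ = ln[tan(π/4+φ₂/2)/tan(π/4+φ₁/2)] = -0.9410;  Δφ = -0.8814 rad,  Δλ = +0.3718 rad
q = Δφ/Δψ = 0.9367
d = R·√(Δφ² + q²Δλ²) = 6371·0.94768 = 6038 km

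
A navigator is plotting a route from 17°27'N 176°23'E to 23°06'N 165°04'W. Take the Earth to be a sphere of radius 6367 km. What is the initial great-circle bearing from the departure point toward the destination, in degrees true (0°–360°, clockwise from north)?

θ = atan2( sin Δλ·cos φ₂ ,  cos φ₁ sin φ₂ − sin φ₁ cos φ₂ cos Δλ )
  = atan2(+0.2926, +0.1128) = 68.92°

68.9°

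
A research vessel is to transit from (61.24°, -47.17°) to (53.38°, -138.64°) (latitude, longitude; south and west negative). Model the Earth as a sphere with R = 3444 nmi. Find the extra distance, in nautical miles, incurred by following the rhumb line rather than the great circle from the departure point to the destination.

Great circle: cos σ = sin φ₁ sin φ₂ + cos φ₁ cos φ₂ cos Δλ,  σ = 0.8007 rad → d_gc = 2757.4 nmi
Rhumb line: Δψ = -0.2552, q = Δφ/Δψ = 0.5376, d_rh = R√(Δφ²+q²Δλ²) = 2993.4 nmi
Excess = 2993.4 − 2757.4 = 236.0 ≈ 236 nmi

236 nmi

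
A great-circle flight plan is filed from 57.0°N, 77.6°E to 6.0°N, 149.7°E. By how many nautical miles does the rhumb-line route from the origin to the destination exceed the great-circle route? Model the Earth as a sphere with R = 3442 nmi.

105 nmi

Great circle: cos σ = sin φ₁ sin φ₂ + cos φ₁ cos φ₂ cos Δλ,  σ = 1.3138 rad → d_gc = 4522.2 nmi
Rhumb line: Δψ = -1.1118, q = Δφ/Δψ = 0.8006, d_rh = R√(Δφ²+q²Δλ²) = 4627.4 nmi
Excess = 4627.4 − 4522.2 = 105.2 ≈ 105 nmi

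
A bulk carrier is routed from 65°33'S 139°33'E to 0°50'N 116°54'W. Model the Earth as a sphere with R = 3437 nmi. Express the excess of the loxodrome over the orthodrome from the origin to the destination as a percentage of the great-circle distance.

Great circle: σ = 1.6812 rad → d_gc = Rσ = 5778.4 nmi
Rhumb: Δφ = +1.1586, Δλ = +1.8073, Δψ = +1.5440, q = Δφ/Δψ = 0.7504 → d_rh = R√(Δφ²+q²Δλ²) = 6130.7 nmi
Excess = (6130.7 − 5778.4) / 5778.4 = 352.3 / 5778.4 = 6.10% ≈ 6.1%

6.1%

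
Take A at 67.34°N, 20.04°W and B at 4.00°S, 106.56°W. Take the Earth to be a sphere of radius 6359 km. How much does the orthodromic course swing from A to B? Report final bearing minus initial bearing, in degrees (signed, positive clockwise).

-62.6°

Initial bearing θ₁ = atan2(sin Δλ cos φ₂, cos φ₁ sin φ₂ − sin φ₁ cos φ₂ cos Δλ) = 265.25°
Final bearing θ₂ = (initial bearing from the destination back to the start) + 180° = 202.64°
Δθ = θ₂ − θ₁ = -62.6°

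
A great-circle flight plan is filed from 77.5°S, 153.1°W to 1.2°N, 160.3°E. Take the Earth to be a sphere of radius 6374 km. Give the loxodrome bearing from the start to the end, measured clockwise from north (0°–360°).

Meridional parts: M(φ₁)=-2.2117, M(φ₂)=+0.0209 → ΔM = +2.2326;  Δλ = -0.8133 rad
tan C = Δλ / ΔM = -0.3643 → C = 339.98°

340.0°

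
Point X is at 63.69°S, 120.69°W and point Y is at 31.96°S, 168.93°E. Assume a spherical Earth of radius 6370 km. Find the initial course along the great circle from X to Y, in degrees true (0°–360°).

271.5°

θ = atan2( sin Δλ·cos φ₂ ,  cos φ₁ sin φ₂ − sin φ₁ cos φ₂ cos Δλ )
  = atan2(-0.7992, +0.0208) = 271.49°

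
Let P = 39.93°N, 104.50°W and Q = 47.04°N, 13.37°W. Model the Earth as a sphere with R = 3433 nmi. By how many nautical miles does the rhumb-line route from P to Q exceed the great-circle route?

224 nmi

Great circle: cos σ = sin φ₁ sin φ₂ + cos φ₁ cos φ₂ cos Δλ,  σ = 1.0935 rad → d_gc = 3753.8 nmi
Rhumb line: Δψ = +0.1713, q = Δφ/Δψ = 0.7242, d_rh = R√(Δφ²+q²Δλ²) = 3977.5 nmi
Excess = 3977.5 − 3753.8 = 223.7 ≈ 224 nmi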